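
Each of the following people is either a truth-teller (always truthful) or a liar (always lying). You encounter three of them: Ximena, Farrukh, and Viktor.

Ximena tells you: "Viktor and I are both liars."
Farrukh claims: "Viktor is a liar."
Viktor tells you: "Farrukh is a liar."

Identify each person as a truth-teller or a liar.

Consider Ximena. Suppose Ximena is a truth-teller.
Then Ximena's own statement would have to be true, but it can't be — contradiction.
So Ximena is a liar.
Consider Farrukh. Suppose Farrukh is a truth-teller.
Then no assignment of the remaining roles makes every statement match its speaker's type — contradiction.
So Farrukh is a liar.
With that fixed, Viktor's statement is true, so Viktor is a truth-teller.

Ximena: liar, Farrukh: liar, Viktor: truth-teller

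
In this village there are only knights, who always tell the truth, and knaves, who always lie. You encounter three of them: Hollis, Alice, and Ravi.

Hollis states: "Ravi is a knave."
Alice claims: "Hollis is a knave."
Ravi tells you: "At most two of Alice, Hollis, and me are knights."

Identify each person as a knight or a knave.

Hollis: knave, Alice: knight, Ravi: knight

Consider Hollis. Suppose Hollis is a knight.
Then no assignment of the remaining roles makes every statement match its speaker's type — contradiction.
So Hollis is a knave.
With that fixed, Alice's statement is true, so Alice is a knight.
With that fixed, Ravi's statement is true, so Ravi is a knight.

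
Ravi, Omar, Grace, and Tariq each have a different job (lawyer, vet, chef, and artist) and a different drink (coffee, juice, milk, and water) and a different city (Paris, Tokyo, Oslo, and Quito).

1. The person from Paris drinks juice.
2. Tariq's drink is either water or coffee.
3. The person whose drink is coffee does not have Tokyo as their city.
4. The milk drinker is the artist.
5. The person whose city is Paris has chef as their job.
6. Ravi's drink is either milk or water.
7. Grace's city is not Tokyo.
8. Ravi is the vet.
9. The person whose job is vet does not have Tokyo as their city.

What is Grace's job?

chef

With clues 1–8, lawyer and vet are impossible for Grace's job.
With clues 1–9, artist is impossible for Grace's job.
That leaves chef.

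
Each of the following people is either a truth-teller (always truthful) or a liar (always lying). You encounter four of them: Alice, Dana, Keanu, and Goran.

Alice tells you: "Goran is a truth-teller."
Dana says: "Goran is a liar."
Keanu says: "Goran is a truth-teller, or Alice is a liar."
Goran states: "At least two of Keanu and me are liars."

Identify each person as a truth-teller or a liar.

Consider Alice. Suppose Alice is a truth-teller.
Then no assignment of the remaining roles makes every statement match its speaker's type — contradiction.
So Alice is a liar.
With that fixed, Keanu's statement is true, so Keanu is a truth-teller.
With that fixed, Goran's statement is false, so Goran is a liar.
With that fixed, Dana's statement is true, so Dana is a truth-teller.

Alice: liar, Dana: truth-teller, Keanu: truth-teller, Goran: liar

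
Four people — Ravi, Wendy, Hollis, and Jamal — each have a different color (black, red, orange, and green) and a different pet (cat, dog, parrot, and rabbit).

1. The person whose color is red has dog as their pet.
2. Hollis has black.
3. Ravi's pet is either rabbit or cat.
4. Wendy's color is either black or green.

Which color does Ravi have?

orange

With clues 1–2, black is impossible for Ravi's color.
With clues 1–3, red is impossible for Ravi's color.
With clues 1–4, green is impossible for Ravi's color.
That leaves orange.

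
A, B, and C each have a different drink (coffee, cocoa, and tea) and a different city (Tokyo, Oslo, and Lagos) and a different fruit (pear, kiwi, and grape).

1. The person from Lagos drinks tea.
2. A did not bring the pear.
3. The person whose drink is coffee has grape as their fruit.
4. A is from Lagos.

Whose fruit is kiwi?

With clues 1–4, B and C are impossible for the one with fruit kiwi.
That leaves A.

A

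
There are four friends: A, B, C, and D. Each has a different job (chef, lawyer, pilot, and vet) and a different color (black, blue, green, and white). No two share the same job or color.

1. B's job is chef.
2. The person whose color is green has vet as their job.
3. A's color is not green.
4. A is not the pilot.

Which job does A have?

lawyer

Clue 1 rules out chef for A's job.
With clues 1–3, vet is impossible for A's job.
With clues 1–4, pilot is impossible for A's job.
That leaves lawyer.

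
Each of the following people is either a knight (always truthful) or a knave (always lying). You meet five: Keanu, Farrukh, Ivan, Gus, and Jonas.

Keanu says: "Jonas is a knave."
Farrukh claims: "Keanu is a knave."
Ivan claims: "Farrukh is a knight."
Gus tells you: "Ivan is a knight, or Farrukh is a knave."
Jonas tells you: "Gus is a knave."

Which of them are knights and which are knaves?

Keanu: knight, Farrukh: knave, Ivan: knave, Gus: knight, Jonas: knave

Consider Keanu. Suppose Keanu is a knave.
Then no assignment of the remaining roles makes every statement match its speaker's type — contradiction.
So Keanu is a knight.
With that fixed, Farrukh's statement is false, so Farrukh is a knave.
With that fixed, Ivan's statement is false, so Ivan is a knave.
With that fixed, Gus's statement is true, so Gus is a knight.
With that fixed, Jonas's statement is false, so Jonas is a knave.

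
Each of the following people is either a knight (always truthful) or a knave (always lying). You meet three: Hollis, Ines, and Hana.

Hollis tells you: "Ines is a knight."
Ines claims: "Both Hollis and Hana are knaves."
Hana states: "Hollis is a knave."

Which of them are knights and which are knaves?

Hollis: knave, Ines: knave, Hana: knight

Consider Hollis. Suppose Hollis is a knight.
Then no assignment of the remaining roles makes every statement match its speaker's type — contradiction.
So Hollis is a knave.
With that fixed, Hana's statement is true, so Hana is a knight.
With that fixed, Ines's statement is false, so Ines is a knave.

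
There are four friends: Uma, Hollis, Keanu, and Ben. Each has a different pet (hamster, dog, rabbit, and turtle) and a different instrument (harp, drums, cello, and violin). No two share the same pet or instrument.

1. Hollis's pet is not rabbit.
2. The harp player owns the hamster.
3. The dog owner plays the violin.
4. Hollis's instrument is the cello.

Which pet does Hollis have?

turtle

Clue 1 rules out rabbit for Hollis's pet.
With clues 1–4, dog and hamster are impossible for Hollis's pet.
That leaves turtle.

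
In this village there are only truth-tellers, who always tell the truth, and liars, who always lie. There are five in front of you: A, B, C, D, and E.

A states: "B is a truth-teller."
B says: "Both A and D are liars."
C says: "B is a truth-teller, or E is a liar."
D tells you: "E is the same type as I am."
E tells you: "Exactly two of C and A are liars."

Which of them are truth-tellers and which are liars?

A: liar, B: liar, C: liar, D: truth-teller, E: truth-teller

Consider A. Suppose A is a truth-teller.
Then no assignment of the remaining roles makes every statement match its speaker's type — contradiction.
So A is a liar.
Consider B. Suppose B is a truth-teller.
Then A's statement comes out true, contradicting A being a liar.
So B is a liar.
Consider C. Suppose C is a truth-teller.
Then no assignment of the remaining roles makes every statement match its speaker's type — contradiction.
So C is a liar.
With that fixed, E's statement is true, so E is a truth-teller.
Consider D. Suppose D is a liar.
Then B's statement comes out true, contradicting B being a liar.
So D is a truth-teller.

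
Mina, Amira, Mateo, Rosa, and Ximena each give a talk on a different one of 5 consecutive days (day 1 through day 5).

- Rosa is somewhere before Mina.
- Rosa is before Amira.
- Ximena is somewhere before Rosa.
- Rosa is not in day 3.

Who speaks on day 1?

Ximena

With clue 1, Mina is ruled out for day 1.
With clues 1–2, Amira is ruled out for day 1.
With clues 1–3, Rosa is ruled out for day 1.
With clues 1–4, Mateo is ruled out for day 1.
So day 1 is Ximena.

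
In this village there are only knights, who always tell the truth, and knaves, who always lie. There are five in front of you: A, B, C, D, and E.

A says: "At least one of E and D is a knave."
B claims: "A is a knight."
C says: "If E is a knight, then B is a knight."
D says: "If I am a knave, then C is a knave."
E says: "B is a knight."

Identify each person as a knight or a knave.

Consider A. Suppose A is a knave.
Then no assignment of the remaining roles makes every statement match its speaker's type — contradiction.
So A is a knight.
With that fixed, B's statement is true, so B is a knight.
With that fixed, C's statement is true, so C is a knight.
With that fixed, E's statement is true, so E is a knight.
Consider D. Suppose D is a knight.
Then A's statement comes out false, contradicting A being a knight.
So D is a knave.

A: knight, B: knight, C: knight, D: knave, E: knight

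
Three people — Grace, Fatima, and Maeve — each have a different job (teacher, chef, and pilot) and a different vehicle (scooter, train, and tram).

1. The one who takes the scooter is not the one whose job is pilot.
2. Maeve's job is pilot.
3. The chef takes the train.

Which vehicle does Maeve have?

tram

With clues 1–2, scooter is impossible for Maeve's vehicle.
With clues 1–3, train is impossible for Maeve's vehicle.
That leaves tram.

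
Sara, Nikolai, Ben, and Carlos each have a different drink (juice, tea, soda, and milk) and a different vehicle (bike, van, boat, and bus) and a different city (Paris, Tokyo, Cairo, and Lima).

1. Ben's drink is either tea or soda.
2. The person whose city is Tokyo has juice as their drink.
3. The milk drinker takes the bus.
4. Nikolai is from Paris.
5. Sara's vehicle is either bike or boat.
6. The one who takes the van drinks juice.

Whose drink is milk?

Clue 1 rules out Ben for the one with drink milk.
With clues 1–5, Sara is impossible for the one with drink milk.
With clues 1–6, Carlos is impossible for the one with drink milk.
That leaves Nikolai.

Nikolai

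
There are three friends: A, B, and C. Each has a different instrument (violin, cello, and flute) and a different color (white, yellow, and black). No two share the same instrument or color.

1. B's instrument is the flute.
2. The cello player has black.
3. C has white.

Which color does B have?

With clues 1–2, black is impossible for B's color.
With clues 1–3, white is impossible for B's color.
That leaves yellow.

yellow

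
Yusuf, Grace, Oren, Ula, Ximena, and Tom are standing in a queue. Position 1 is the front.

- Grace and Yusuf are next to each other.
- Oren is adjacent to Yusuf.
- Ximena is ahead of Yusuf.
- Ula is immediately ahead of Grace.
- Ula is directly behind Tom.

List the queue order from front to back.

From clues 1–2: Yusuf is in {2,3,4,5}.
From clues 1–3: Yusuf is in {3,4,5}.
From clues 1–4: Yusuf is in {4,5}.
From clues 1–5: Ximena → position 1, Tom → position 2, Ula → position 3, Grace → position 4, Yusuf → position 5, Oren → position 6.

Ximena, Tom, Ula, Grace, Yusuf, Oren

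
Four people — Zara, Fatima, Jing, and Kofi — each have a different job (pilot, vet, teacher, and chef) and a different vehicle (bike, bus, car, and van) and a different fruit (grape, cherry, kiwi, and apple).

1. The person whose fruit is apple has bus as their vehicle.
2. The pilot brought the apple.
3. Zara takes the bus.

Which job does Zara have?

pilot

With clues 1–3, chef, teacher, and vet are impossible for Zara's job.
That leaves pilot.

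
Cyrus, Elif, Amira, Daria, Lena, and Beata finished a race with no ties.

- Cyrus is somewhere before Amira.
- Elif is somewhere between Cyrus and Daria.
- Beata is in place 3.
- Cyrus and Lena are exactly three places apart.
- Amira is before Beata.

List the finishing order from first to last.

From clue 1: Cyrus is in {1,2,3,4,5}.
From clues 1–2: Elif is in {2,3,4,5}.
From clues 1–3: Beata → place 3.
From clues 1–4: Cyrus is in {1,5}.
From clues 1–5: Cyrus → place 1, Amira → place 2, Lena → place 4, Elif → place 5, Daria → place 6.

Cyrus, Amira, Beata, Lena, Elif, Daria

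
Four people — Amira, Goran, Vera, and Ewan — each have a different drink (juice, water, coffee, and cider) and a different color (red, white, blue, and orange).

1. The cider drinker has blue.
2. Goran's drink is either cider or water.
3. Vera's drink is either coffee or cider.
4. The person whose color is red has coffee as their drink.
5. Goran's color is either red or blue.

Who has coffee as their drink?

Vera

With clues 1–2, Goran is impossible for the one with drink coffee.
With clues 1–5, Amira and Ewan are impossible for the one with drink coffee.
That leaves Vera.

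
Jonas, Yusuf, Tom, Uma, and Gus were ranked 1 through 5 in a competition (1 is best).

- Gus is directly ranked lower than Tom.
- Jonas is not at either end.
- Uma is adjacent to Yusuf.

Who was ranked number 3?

With clues 1–3, Gus, Tom, Uma, and Yusuf are ruled out for rank 3.
So rank 3 is Jonas.

Jonas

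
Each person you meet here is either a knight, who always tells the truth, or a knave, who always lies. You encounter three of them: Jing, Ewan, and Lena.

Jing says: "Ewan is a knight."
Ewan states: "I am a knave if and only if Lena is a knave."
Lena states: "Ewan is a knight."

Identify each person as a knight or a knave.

Consider Jing. Suppose Jing is a knave.
Then no assignment of the remaining roles makes every statement match its speaker's type — contradiction.
So Jing is a knight.
Consider Ewan. Suppose Ewan is a knave.
Then Jing's statement comes out false, contradicting Jing being a knight.
So Ewan is a knight.
With that fixed, Lena's statement is true, so Lena is a knight.

Jing: knight, Ewan: knight, Lena: knight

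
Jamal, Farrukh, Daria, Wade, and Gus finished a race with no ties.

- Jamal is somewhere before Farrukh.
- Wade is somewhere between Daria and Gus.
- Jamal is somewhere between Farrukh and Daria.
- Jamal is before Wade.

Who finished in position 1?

Daria

With clue 1, Farrukh is ruled out for place 1.
With clues 1–2, Wade is ruled out for place 1.
With clues 1–3, Jamal is ruled out for place 1.
With clues 1–4, Gus is ruled out for place 1.
So place 1 is Daria.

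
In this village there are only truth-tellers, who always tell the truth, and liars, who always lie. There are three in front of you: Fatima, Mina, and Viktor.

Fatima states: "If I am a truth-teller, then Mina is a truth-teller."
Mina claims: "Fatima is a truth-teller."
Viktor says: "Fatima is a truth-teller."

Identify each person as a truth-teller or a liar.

Consider Fatima. Suppose Fatima is a liar.
Then Fatima's own statement would have to be false, but it can't be — contradiction.
So Fatima is a truth-teller.
With that fixed, Mina's statement is true, so Mina is a truth-teller.
With that fixed, Viktor's statement is true, so Viktor is a truth-teller.

Fatima: truth-teller, Mina: truth-teller, Viktor: truth-teller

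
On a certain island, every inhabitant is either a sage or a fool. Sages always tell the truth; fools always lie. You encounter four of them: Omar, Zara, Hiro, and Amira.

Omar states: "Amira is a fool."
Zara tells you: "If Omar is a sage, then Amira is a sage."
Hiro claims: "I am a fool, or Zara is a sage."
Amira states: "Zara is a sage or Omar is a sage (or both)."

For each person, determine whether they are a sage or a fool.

Omar: fool, Zara: sage, Hiro: sage, Amira: sage

Consider Omar. Suppose Omar is a sage.
Then no assignment of the remaining roles makes every statement match its speaker's type — contradiction.
So Omar is a fool.
With that fixed, Zara's statement is true, so Zara is a sage.
With that fixed, Hiro's statement is true, so Hiro is a sage.
With that fixed, Amira's statement is true, so Amira is a sage.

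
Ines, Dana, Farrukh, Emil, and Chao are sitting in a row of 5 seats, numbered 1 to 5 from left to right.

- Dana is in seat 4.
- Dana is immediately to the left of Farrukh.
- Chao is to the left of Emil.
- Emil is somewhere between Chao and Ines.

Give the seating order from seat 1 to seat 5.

Chao, Emil, Ines, Dana, Farrukh

From clue 1: Dana → seat 4.
From clues 1–2: Farrukh → seat 5.
From clues 1–3: Emil is in {2,3}.
From clues 1–4: Chao → seat 1, Emil → seat 2, Ines → seat 3.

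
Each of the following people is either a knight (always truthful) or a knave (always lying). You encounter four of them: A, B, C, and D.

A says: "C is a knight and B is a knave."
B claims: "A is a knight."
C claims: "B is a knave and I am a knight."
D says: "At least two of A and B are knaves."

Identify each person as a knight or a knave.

A: knave, B: knave, C: knave, D: knight

Consider A. Suppose A is a knight.
Then no assignment of the remaining roles makes every statement match its speaker's type — contradiction.
So A is a knave.
With that fixed, B's statement is false, so B is a knave.
With that fixed, D's statement is true, so D is a knight.
Consider C. Suppose C is a knight.
Then A's statement comes out true, contradicting A being a knave.
So C is a knave.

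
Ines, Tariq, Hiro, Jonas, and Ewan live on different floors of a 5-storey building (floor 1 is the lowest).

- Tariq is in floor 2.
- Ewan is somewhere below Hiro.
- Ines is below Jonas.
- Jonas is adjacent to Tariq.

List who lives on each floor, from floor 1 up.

Ines, Tariq, Jonas, Ewan, Hiro

From clue 1: Tariq → floor 2.
From clues 1–2: Hiro is in {3,4,5}.
From clues 1–3: Ines is in {1,3,4}.
From clues 1–4: Ines → floor 1, Jonas → floor 3, Ewan → floor 4, Hiro → floor 5.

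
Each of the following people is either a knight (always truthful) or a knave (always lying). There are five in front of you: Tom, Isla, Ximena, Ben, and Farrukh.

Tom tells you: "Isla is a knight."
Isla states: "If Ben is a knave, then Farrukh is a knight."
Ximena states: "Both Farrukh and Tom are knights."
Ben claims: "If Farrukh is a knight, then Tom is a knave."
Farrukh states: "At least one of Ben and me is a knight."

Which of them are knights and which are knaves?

Consider Tom. Suppose Tom is a knave.
Then no assignment of the remaining roles makes every statement match its speaker's type — contradiction.
So Tom is a knight.
Consider Isla. Suppose Isla is a knave.
Then Tom's statement comes out false, contradicting Tom being a knight.
So Isla is a knight.
Consider Ximena. Suppose Ximena is a knave.
Then no assignment of the remaining roles makes every statement match its speaker's type — contradiction.
So Ximena is a knight.
Consider Ben. Suppose Ben is a knight.
Then no assignment of the remaining roles makes every statement match its speaker's type — contradiction.
So Ben is a knave.
Consider Farrukh. Suppose Farrukh is a knave.
Then Isla's statement comes out false, contradicting Isla being a knight.
So Farrukh is a knight.

Tom: knight, Isla: knight, Ximena: knight, Ben: knave, Farrukh: knight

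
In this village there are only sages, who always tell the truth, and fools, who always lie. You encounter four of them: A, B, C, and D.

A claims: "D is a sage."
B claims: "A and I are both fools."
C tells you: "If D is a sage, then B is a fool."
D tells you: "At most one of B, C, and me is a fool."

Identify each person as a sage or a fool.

A: sage, B: fool, C: sage, D: sage

Consider A. Suppose A is a fool.
Then whichever role B has, B's statement has the wrong truth value — contradiction.
So A is a sage.
With that fixed, B's statement is false, so B is a fool.
With that fixed, C's statement is true, so C is a sage.
Consider D. Suppose D is a fool.
Then A's statement comes out false, contradicting A being a sage.
So D is a sage.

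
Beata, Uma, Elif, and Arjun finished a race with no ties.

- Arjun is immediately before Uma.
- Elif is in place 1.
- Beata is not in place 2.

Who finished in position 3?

With clues 1–2, Beata and Elif are ruled out for place 3.
With clues 1–3, Arjun is ruled out for place 3.
So place 3 is Uma.

Uma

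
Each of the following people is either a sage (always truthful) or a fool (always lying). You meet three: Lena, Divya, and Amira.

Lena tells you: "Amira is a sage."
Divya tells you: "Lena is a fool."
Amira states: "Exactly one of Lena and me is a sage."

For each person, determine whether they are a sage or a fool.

Consider Lena. Suppose Lena is a sage.
Then whichever role Amira has, Amira's statement has the wrong truth value — contradiction.
So Lena is a fool.
With that fixed, Divya's statement is true, so Divya is a sage.
Consider Amira. Suppose Amira is a sage.
Then Lena's statement comes out true, contradicting Lena being a fool.
So Amira is a fool.

Lena: fool, Divya: sage, Amira: fool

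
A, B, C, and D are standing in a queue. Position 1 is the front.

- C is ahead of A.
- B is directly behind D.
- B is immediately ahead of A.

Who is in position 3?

With clues 1–2, A is ruled out for position 3.
With clues 1–3, C and D are ruled out for position 3.
So position 3 is B.

B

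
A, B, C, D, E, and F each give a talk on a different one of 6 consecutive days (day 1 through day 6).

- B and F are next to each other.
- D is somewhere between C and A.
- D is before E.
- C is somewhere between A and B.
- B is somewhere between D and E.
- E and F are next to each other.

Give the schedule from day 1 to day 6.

A, D, C, B, F, E

From clues 1–2: D is in {2,3,4,5}.
From clues 1–3: D is in {2,4}.
From clues 1–4: C is in {3,4}.
From clues 1–5: A → day 1, D → day 2, C → day 3, E → day 6.
From clues 1–6: B → day 4, F → day 5.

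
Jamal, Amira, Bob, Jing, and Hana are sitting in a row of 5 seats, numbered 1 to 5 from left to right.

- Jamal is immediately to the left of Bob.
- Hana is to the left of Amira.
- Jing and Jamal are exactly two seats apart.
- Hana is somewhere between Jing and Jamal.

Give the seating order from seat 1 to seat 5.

From clue 1: Jamal is in {1,2,3,4}.
From clues 1–3: Amira is in {2,3,5}.
From clues 1–4: Jing → seat 1, Hana → seat 2, Jamal → seat 3, Bob → seat 4, Amira → seat 5.

Jing, Hana, Jamal, Bob, Amira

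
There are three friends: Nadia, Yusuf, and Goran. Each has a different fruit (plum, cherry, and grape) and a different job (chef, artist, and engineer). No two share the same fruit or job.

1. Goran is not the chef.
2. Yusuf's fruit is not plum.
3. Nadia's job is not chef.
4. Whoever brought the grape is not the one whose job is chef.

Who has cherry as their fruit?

With clues 1–4, Goran and Nadia are impossible for the one with fruit cherry.
That leaves Yusuf.

Yusuf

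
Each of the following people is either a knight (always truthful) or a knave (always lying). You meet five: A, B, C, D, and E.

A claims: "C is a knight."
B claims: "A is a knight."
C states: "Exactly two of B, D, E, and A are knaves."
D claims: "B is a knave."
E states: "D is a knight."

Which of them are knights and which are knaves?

Consider A. Suppose A is a knave.
Then no assignment of the remaining roles makes every statement match its speaker's type — contradiction.
So A is a knight.
With that fixed, B's statement is true, so B is a knight.
With that fixed, D's statement is false, so D is a knave.
With that fixed, E's statement is false, so E is a knave.
With that fixed, C's statement is true, so C is a knight.

A: knight, B: knight, C: knight, D: knave, E: knave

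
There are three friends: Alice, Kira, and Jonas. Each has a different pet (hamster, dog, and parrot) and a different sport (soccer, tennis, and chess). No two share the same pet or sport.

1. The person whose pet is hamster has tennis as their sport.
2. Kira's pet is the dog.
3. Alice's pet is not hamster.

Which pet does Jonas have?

With clues 1–2, dog is impossible for Jonas's pet.
With clues 1–3, parrot is impossible for Jonas's pet.
That leaves hamster.

hamster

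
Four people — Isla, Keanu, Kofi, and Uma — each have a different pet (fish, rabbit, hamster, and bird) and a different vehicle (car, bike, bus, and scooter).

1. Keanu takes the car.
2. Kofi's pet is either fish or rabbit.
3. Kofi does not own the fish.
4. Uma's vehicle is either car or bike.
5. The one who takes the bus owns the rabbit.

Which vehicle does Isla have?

scooter

Clue 1 rules out car for Isla's vehicle.
With clues 1–4, bike is impossible for Isla's vehicle.
With clues 1–5, bus is impossible for Isla's vehicle.
That leaves scooter.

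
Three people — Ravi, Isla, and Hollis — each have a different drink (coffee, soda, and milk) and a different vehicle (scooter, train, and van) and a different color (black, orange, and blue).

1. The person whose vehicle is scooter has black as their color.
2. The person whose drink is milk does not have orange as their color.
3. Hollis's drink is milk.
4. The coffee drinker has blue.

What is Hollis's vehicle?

With clues 1–4, train and van are impossible for Hollis's vehicle.
That leaves scooter.

scooter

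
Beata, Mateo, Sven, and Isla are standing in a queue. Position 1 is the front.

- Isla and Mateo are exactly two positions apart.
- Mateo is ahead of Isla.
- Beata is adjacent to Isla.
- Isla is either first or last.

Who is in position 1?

With clues 1–2, Isla is ruled out for position 1.
With clues 1–3, Beata is ruled out for position 1.
With clues 1–4, Mateo is ruled out for position 1.
So position 1 is Sven.

Sven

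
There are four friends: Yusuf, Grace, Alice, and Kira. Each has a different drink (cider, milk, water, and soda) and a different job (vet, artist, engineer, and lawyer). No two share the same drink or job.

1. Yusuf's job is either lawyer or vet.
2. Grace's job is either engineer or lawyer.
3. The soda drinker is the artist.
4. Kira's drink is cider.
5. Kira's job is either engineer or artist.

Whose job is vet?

Yusuf

With clues 1–2, Grace is impossible for the one with job vet.
With clues 1–4, Alice is impossible for the one with job vet.
With clues 1–5, Kira is impossible for the one with job vet.
That leaves Yusuf.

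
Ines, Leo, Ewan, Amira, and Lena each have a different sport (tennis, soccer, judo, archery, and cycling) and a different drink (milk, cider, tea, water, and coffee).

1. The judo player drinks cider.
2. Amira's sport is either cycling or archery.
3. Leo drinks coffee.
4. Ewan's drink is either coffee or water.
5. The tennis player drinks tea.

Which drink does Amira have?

milk

With clues 1–2, cider is impossible for Amira's drink.
With clues 1–3, coffee is impossible for Amira's drink.
With clues 1–4, water is impossible for Amira's drink.
With clues 1–5, tea is impossible for Amira's drink.
That leaves milk.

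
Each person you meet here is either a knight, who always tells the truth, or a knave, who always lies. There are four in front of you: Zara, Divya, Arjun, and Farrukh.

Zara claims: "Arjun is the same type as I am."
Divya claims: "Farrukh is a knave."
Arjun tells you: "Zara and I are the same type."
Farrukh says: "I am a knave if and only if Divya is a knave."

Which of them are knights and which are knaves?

Consider Zara. Suppose Zara is a knave.
Then whichever role Arjun has, Arjun's statement has the wrong truth value — contradiction.
So Zara is a knight.
Consider Divya. Suppose Divya is a knave.
Then whichever role Farrukh has, Farrukh's statement has the wrong truth value — contradiction.
So Divya is a knight.
Consider Arjun. Suppose Arjun is a knave.
Then Zara's statement comes out false, contradicting Zara being a knight.
So Arjun is a knight.
Consider Farrukh. Suppose Farrukh is a knight.
Then Divya's statement comes out false, contradicting Divya being a knight.
So Farrukh is a knave.

Zara: knight, Divya: knight, Arjun: knight, Farrukh: knave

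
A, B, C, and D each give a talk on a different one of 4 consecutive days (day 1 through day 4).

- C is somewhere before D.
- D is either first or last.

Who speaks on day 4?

With clue 1, C is ruled out for day 4.
With clues 1–2, A and B are ruled out for day 4.
So day 4 is D.

D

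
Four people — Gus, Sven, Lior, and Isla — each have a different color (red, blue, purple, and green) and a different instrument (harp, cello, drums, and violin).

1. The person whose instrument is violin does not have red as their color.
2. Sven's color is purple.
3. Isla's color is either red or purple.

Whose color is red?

Isla

With clues 1–2, Sven is impossible for the one with color red.
With clues 1–3, Gus and Lior are impossible for the one with color red.
That leaves Isla.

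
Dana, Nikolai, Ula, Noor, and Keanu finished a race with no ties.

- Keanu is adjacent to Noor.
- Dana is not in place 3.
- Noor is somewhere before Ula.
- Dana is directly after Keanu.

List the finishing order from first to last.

Nikolai, Noor, Keanu, Dana, Ula

From clues 1–2: Dana is in {1,2,4,5}.
From clues 1–3: Ula is in {3,4,5}.
From clues 1–4: Nikolai → place 1, Noor → place 2, Keanu → place 3, Dana → place 4, Ula → place 5.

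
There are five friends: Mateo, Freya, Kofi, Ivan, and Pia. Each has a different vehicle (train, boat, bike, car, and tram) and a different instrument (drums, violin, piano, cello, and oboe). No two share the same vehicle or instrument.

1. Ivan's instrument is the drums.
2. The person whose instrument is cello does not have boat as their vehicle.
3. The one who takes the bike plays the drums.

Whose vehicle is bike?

Ivan

With clues 1–3, Freya, Kofi, Mateo, and Pia are impossible for the one with vehicle bike.
That leaves Ivan.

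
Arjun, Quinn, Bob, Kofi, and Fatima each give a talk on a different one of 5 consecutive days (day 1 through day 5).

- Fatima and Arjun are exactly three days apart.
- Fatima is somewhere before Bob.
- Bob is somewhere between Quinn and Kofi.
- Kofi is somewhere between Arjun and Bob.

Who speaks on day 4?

Kofi

With clues 1–3, Bob and Fatima are ruled out for day 4.
With clues 1–4, Arjun and Quinn are ruled out for day 4.
So day 4 is Kofi.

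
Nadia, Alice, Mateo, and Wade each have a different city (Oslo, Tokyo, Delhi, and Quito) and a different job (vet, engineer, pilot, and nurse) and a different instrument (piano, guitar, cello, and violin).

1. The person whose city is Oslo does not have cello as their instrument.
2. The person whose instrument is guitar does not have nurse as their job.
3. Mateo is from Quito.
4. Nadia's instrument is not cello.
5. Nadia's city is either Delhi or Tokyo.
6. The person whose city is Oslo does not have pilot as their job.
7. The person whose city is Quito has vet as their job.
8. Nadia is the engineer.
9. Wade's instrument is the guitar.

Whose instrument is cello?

Mateo

With clues 1–4, Nadia is impossible for the one with instrument cello.
With clues 1–9, Alice and Wade are impossible for the one with instrument cello.
That leaves Mateo.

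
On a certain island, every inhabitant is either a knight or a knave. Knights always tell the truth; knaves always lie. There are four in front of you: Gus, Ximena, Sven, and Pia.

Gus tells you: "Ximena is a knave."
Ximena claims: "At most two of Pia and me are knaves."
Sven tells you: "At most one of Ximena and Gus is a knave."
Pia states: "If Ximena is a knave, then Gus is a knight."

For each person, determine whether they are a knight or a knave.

Gus: knave, Ximena: knight, Sven: knight, Pia: knight

Regardless of anyone's role, Ximena's statement is true, so Ximena is a knight.
With that fixed, Sven's statement is true, so Sven is a knight.
With that fixed, Pia's statement is true, so Pia is a knight.
With that fixed, Gus's statement is false, so Gus is a knave.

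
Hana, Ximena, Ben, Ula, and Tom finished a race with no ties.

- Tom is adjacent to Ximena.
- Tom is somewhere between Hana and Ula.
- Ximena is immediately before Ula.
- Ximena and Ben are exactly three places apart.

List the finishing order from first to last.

From clues 1–2: Ximena is in {2,3,4}.
From clues 1–3: Hana is in {1,2}.
From clues 1–4: Ben → place 1, Hana → place 2, Tom → place 3, Ximena → place 4, Ula → place 5.

Ben, Hana, Tom, Ximena, Ula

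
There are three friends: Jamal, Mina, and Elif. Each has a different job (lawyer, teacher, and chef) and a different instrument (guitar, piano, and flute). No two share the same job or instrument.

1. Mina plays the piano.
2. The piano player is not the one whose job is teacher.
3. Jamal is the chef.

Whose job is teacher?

With clues 1–2, Mina is impossible for the one with job teacher.
With clues 1–3, Jamal is impossible for the one with job teacher.
That leaves Elif.

Elif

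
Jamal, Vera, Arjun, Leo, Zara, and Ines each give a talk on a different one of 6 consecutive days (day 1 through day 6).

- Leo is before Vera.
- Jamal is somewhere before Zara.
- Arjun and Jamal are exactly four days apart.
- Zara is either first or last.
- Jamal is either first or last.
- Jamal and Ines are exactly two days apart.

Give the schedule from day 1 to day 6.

From clue 1: Vera is in {2,3,4,5,6}.
From clues 1–2: Jamal is in {1,2,3,4,5}.
From clues 1–3: Jamal is in {1,2,5}.
From clues 1–4: Zara → day 6.
From clues 1–5: Jamal → day 1, Arjun → day 5.
From clues 1–6: Leo → day 2, Ines → day 3, Vera → day 4.

Jamal, Leo, Ines, Vera, Arjun, Zara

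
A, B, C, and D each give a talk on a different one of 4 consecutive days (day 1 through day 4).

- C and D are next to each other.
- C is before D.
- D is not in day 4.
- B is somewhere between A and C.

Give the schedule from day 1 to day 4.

C, D, B, A

From clues 1–2: C is in {1,2,3}.
From clues 1–3: C is in {1,2}.
From clues 1–4: C → day 1, D → day 2, B → day 3, A → day 4.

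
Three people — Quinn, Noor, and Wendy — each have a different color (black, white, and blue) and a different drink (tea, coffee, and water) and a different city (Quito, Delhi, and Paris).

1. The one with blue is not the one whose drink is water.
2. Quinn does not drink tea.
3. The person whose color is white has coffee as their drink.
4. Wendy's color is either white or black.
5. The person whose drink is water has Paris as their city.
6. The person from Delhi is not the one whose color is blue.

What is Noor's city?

Quito

With clues 1–5, Paris is impossible for Noor's city.
With clues 1–6, Delhi is impossible for Noor's city.
That leaves Quito.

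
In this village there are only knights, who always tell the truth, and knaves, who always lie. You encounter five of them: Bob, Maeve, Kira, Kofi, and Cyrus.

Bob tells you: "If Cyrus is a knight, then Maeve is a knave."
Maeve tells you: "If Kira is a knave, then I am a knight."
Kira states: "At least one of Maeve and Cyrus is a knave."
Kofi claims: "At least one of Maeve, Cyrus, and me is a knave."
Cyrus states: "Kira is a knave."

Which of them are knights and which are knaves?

Consider Bob. Suppose Bob is a knave.
Then no assignment of the remaining roles makes every statement match its speaker's type — contradiction.
So Bob is a knight.
Consider Maeve. Suppose Maeve is a knave.
Then no assignment of the remaining roles makes every statement match its speaker's type — contradiction.
So Maeve is a knight.
Consider Kira. Suppose Kira is a knave.
Then no assignment of the remaining roles makes every statement match its speaker's type — contradiction.
So Kira is a knight.
With that fixed, Cyrus's statement is false, so Cyrus is a knave.
With that fixed, Kofi's statement is true, so Kofi is a knight.

Bob: knight, Maeve: knight, Kira: knight, Kofi: knight, Cyrus: knave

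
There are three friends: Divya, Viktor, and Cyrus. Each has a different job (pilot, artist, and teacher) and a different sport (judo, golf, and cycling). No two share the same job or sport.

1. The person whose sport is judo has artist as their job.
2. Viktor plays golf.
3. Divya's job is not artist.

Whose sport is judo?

With clues 1–2, Viktor is impossible for the one with sport judo.
With clues 1–3, Divya is impossible for the one with sport judo.
That leaves Cyrus.

Cyrus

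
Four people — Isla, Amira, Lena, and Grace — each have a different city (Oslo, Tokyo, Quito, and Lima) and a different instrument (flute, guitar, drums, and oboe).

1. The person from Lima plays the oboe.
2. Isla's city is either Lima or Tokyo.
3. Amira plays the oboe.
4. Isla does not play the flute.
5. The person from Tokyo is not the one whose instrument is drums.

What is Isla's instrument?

With clues 1–3, oboe is impossible for Isla's instrument.
With clues 1–4, flute is impossible for Isla's instrument.
With clues 1–5, drums is impossible for Isla's instrument.
That leaves guitar.

guitar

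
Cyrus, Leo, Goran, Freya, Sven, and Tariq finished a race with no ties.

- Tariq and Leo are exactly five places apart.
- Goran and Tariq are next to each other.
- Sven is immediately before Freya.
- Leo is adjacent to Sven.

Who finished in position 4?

With clue 1, Leo and Tariq are ruled out for place 4.
With clues 1–2, Goran is ruled out for place 4.
With clues 1–4, Freya and Sven are ruled out for place 4.
So place 4 is Cyrus.

Cyrus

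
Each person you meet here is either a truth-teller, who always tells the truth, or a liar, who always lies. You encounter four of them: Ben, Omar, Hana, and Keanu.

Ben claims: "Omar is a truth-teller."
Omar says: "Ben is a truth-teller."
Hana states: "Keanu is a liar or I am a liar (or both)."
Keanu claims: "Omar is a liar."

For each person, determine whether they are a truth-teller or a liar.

Consider Ben. Suppose Ben is a liar.
Then no assignment of the remaining roles makes every statement match its speaker's type — contradiction.
So Ben is a truth-teller.
With that fixed, Omar's statement is true, so Omar is a truth-teller.
With that fixed, Keanu's statement is false, so Keanu is a liar.
With that fixed, Hana's statement is true, so Hana is a truth-teller.

Ben: truth-teller, Omar: truth-teller, Hana: truth-teller, Keanu: liar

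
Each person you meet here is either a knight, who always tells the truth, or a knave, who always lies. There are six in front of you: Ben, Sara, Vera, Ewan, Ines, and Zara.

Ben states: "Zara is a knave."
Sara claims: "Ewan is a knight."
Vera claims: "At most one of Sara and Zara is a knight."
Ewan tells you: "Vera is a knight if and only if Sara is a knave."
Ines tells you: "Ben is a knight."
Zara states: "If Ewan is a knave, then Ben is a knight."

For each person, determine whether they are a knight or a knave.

Consider Ben. Suppose Ben is a knight.
Then no assignment of the remaining roles makes every statement match its speaker's type — contradiction.
So Ben is a knave.
With that fixed, Ines's statement is false, so Ines is a knave.
Consider Sara. Suppose Sara is a knave.
Then no assignment of the remaining roles makes every statement match its speaker's type — contradiction.
So Sara is a knight.
Consider Vera. Suppose Vera is a knight.
Then no assignment of the remaining roles makes every statement match its speaker's type — contradiction.
So Vera is a knave.
With that fixed, Ewan's statement is true, so Ewan is a knight.
With that fixed, Zara's statement is true, so Zara is a knight.

Ben: knave, Sara: knight, Vera: knave, Ewan: knight, Ines: knave, Zara: knight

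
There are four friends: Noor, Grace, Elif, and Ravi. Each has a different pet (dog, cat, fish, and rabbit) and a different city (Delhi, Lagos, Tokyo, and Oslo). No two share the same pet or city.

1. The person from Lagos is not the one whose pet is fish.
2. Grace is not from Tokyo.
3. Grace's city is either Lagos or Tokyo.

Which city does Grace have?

With clues 1–2, Tokyo is impossible for Grace's city.
With clues 1–3, Delhi and Oslo are impossible for Grace's city.
That leaves Lagos.

Lagos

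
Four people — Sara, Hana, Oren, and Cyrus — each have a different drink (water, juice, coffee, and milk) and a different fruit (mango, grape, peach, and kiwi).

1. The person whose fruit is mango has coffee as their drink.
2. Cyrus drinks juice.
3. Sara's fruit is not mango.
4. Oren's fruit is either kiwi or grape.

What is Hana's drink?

With clues 1–2, juice is impossible for Hana's drink.
With clues 1–4, milk and water are impossible for Hana's drink.
That leaves coffee.

coffee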